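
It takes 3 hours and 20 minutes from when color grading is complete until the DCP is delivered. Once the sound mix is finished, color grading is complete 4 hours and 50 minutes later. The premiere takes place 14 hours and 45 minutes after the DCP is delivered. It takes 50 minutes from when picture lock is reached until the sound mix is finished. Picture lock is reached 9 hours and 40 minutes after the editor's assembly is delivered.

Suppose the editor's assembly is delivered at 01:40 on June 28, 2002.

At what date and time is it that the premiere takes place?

The editor's assembly is delivered: 01:40 Jun 28, 2002.
Picture lock is reached: 01:40 Jun 28, 2002 + 9h40m = 11:20 Jun 28, 2002.
The sound mix is finished: 11:20 Jun 28, 2002 + 50m = 12:10 Jun 28, 2002.
Color grading is complete: 12:10 Jun 28, 2002 + 4h50m = 17:00 Jun 28, 2002.
The DCP is delivered: 17:00 Jun 28, 2002 + 3h20m = 20:20 Jun 28, 2002.
The premiere takes place: 20:20 Jun 28, 2002 + 14h45m = 11:05 Jun 29, 2002.

11:05 on June 29, 2002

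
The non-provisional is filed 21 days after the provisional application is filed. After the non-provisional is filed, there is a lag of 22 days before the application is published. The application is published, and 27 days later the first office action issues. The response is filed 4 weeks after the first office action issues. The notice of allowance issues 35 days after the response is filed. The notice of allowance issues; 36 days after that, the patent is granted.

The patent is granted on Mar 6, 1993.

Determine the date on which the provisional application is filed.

Sep 18, 1992

The patent is granted: Mar 6, 1993.
The notice of allowance issues: Mar 6, 1993 − 36 days = Jan 29, 1993.
The response is filed: Jan 29, 1993 − 35 days = Dec 25, 1992.
The first office action issues: Dec 25, 1992 − 4 weeks = Nov 27, 1992.
The application is published: Nov 27, 1992 − 27 days = Oct 31, 1992.
The non-provisional is filed: Oct 31, 1992 − 22 days = Oct 9, 1992.
The provisional application is filed: Oct 9, 1992 − 21 days = Sep 18, 1992.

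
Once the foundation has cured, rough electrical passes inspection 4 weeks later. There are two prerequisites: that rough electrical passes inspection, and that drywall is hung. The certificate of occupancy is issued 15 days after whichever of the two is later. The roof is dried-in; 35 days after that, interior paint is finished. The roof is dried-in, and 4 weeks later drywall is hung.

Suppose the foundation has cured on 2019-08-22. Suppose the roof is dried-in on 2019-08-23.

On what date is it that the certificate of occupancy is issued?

2019-10-05

The foundation has cured: Aug 22, 2019.
Rough electrical passes inspection: Aug 22, 2019 + 4 weeks = Sep 19, 2019.
The roof is dried-in: Aug 23, 2019.
Drywall is hung: Aug 23, 2019 + 4 weeks = Sep 20, 2019.
Both prerequisites met — rough electrical passes inspection (Sep 19, 2019), drywall is hung (Sep 20, 2019); the later is Sep 20, 2019.
The certificate of occupancy is issued: Sep 20, 2019 + 15 days = Oct 5, 2019.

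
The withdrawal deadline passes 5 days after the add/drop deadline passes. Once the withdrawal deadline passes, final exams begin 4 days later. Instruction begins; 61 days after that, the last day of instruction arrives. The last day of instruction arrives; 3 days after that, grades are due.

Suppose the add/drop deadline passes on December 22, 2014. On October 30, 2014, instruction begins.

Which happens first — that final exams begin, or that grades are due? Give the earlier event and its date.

The add/drop deadline passes: Dec 22, 2014.
The withdrawal deadline passes: Dec 22, 2014 + 5 days = Dec 27, 2014.
Final exams begin: Dec 27, 2014 + 4 days = Dec 31, 2014.
Instruction begins: Oct 30, 2014.
The last day of instruction arrives: Oct 30, 2014 + 61 days = Dec 30, 2014.
Grades are due: Dec 30, 2014 + 3 days = Jan 2, 2015.
Comparing: final exams begin on Dec 31, 2014 vs grades are due on Jan 2, 2015. Earlier: final exams begin.

Final exams begin — December 31, 2014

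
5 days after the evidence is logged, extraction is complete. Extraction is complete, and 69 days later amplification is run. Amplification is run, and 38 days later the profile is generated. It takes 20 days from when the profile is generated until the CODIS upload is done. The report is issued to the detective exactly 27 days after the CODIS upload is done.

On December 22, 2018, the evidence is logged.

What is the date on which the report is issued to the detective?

The evidence is logged: Dec 22, 2018.
Extraction is complete: Dec 22, 2018 + 5 days = Dec 27, 2018.
Amplification is run: Dec 27, 2018 + 69 days = Mar 6, 2019.
The profile is generated: Mar 6, 2019 + 38 days = Apr 13, 2019.
The CODIS upload is done: Apr 13, 2019 + 20 days = May 3, 2019.
The report is issued to the detective: May 3, 2019 + 27 days = May 30, 2019.

May 30, 2019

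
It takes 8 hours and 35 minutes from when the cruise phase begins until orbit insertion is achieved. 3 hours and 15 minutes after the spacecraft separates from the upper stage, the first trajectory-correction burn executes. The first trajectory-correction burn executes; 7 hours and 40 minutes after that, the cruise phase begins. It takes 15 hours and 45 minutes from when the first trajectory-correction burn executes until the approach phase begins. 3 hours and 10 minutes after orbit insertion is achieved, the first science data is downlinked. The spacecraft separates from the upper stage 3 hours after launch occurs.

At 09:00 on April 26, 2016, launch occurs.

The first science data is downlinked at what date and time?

Launch occurs: 09:00 Apr 26, 2016.
The spacecraft separates from the upper stage: 09:00 Apr 26, 2016 + 3h = 12:00 Apr 26, 2016.
The first trajectory-correction burn executes: 12:00 Apr 26, 2016 + 3h15m = 15:15 Apr 26, 2016.
The cruise phase begins: 15:15 Apr 26, 2016 + 7h40m = 22:55 Apr 26, 2016.
Orbit insertion is achieved: 22:55 Apr 26, 2016 + 8h35m = 07:30 Apr 27, 2016.
The first science data is downlinked: 07:30 Apr 27, 2016 + 3h10m = 10:40 Apr 27, 2016.

10:40 on April 27, 2016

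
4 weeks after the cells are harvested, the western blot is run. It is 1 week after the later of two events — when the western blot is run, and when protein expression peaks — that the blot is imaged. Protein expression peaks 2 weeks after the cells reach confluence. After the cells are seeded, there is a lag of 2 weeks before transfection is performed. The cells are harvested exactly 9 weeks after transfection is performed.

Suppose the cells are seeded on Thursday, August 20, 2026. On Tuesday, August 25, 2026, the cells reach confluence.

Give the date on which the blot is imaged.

Thursday, December 10, 2026

The cells are seeded: Aug 20, 2026.
Transfection is performed: Aug 20, 2026 + 2 weeks = Sep 3, 2026.
The cells are harvested: Sep 3, 2026 + 9 weeks = Nov 5, 2026.
The western blot is run: Nov 5, 2026 + 4 weeks = Dec 3, 2026.
The cells reach confluence: Aug 25, 2026.
Protein expression peaks: Aug 25, 2026 + 2 weeks = Sep 8, 2026.
Both prerequisites met — the western blot is run (Dec 3, 2026), protein expression peaks (Sep 8, 2026); the later is Dec 3, 2026.
The blot is imaged: Dec 3, 2026 + 1 week = Dec 10, 2026.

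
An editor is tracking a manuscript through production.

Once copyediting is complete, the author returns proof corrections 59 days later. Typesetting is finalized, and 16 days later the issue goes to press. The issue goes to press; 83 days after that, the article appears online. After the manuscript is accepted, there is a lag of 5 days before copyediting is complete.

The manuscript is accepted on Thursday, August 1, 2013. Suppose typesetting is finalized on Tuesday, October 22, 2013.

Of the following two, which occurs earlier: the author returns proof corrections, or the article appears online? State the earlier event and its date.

The author returns proof corrections — Friday, October 4, 2013

The manuscript is accepted: Aug 1, 2013.
Copyediting is complete: Aug 1, 2013 + 5 days = Aug 6, 2013.
The author returns proof corrections: Aug 6, 2013 + 59 days = Oct 4, 2013.
Typesetting is finalized: Oct 22, 2013.
The issue goes to press: Oct 22, 2013 + 16 days = Nov 7, 2013.
The article appears online: Nov 7, 2013 + 83 days = Jan 29, 2014.
Comparing: the author returns proof corrections on Oct 4, 2013 vs the article appears online on Jan 29, 2014. Earlier: the author returns proof corrections.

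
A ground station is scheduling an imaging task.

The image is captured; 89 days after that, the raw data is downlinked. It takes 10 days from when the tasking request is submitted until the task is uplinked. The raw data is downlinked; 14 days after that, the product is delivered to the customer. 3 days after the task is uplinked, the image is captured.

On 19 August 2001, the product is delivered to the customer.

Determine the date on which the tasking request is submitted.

25 April 2001

The product is delivered to the customer: Aug 19, 2001.
The raw data is downlinked: Aug 19, 2001 − 14 days = Aug 5, 2001.
The image is captured: Aug 5, 2001 − 89 days = May 8, 2001.
The task is uplinked: May 8, 2001 − 3 days = May 5, 2001.
The tasking request is submitted: May 5, 2001 − 10 days = Apr 25, 2001.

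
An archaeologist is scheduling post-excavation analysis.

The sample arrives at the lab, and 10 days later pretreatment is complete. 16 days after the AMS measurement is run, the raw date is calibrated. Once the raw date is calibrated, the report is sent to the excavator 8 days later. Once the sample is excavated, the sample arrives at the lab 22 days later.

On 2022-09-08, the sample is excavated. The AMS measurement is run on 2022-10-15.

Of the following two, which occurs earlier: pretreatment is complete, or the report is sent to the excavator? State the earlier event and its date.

Pretreatment is complete — 2022-10-10

The sample is excavated: Sep 8, 2022.
The sample arrives at the lab: Sep 8, 2022 + 22 days = Sep 30, 2022.
Pretreatment is complete: Sep 30, 2022 + 10 days = Oct 10, 2022.
The AMS measurement is run: Oct 15, 2022.
The raw date is calibrated: Oct 15, 2022 + 16 days = Oct 31, 2022.
The report is sent to the excavator: Oct 31, 2022 + 8 days = Nov 8, 2022.
Comparing: pretreatment is complete on Oct 10, 2022 vs the report is sent to the excavator on Nov 8, 2022. Earlier: pretreatment is complete.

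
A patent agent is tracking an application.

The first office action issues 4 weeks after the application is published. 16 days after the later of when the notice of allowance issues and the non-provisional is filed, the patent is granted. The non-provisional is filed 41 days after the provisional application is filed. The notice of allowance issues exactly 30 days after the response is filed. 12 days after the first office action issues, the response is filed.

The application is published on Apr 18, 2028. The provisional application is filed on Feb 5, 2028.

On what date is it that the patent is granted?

Jul 13, 2028

The application is published: Apr 18, 2028.
The first office action issues: Apr 18, 2028 + 4 weeks = May 16, 2028.
The response is filed: May 16, 2028 + 12 days = May 28, 2028.
The notice of allowance issues: May 28, 2028 + 30 days = Jun 27, 2028.
The provisional application is filed: Feb 5, 2028.
The non-provisional is filed: Feb 5, 2028 + 41 days = Mar 17, 2028.
Both prerequisites met — the notice of allowance issues (Jun 27, 2028), the non-provisional is filed (Mar 17, 2028); the later is Jun 27, 2028.
The patent is granted: Jun 27, 2028 + 16 days = Jul 13, 2028.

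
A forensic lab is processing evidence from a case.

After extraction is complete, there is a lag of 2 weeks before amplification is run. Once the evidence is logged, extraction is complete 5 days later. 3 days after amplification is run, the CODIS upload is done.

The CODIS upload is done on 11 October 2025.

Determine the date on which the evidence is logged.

The CODIS upload is done: Oct 11, 2025.
Amplification is run: Oct 11, 2025 − 3 days = Oct 8, 2025.
Extraction is complete: Oct 8, 2025 − 2 weeks = Sep 24, 2025.
The evidence is logged: Sep 24, 2025 − 5 days = Sep 19, 2025.

19 September 2025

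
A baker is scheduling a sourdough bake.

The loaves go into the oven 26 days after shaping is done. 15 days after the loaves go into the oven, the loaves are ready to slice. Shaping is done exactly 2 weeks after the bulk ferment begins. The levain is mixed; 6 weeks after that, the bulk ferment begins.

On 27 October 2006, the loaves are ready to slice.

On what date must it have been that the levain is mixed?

The loaves are ready to slice: Oct 27, 2006.
The loaves go into the oven: Oct 27, 2006 − 15 days = Oct 12, 2006.
Shaping is done: Oct 12, 2006 − 26 days = Sep 16, 2006.
The bulk ferment begins: Sep 16, 2006 − 2 weeks = Sep 2, 2006.
The levain is mixed: Sep 2, 2006 − 6 weeks = Jul 22, 2006.

22 July 2006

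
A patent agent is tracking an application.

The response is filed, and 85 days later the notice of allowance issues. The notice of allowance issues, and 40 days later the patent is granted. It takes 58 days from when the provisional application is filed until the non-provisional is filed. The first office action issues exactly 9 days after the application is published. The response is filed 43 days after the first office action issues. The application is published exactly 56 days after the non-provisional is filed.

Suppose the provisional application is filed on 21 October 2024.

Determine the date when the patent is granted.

8 August 2025

The provisional application is filed: Oct 21, 2024.
The non-provisional is filed: Oct 21, 2024 + 58 days = Dec 18, 2024.
The application is published: Dec 18, 2024 + 56 days = Feb 12, 2025.
The first office action issues: Feb 12, 2025 + 9 days = Feb 21, 2025.
The response is filed: Feb 21, 2025 + 43 days = Apr 5, 2025.
The notice of allowance issues: Apr 5, 2025 + 85 days = Jun 29, 2025.
The patent is granted: Jun 29, 2025 + 40 days = Aug 8, 2025.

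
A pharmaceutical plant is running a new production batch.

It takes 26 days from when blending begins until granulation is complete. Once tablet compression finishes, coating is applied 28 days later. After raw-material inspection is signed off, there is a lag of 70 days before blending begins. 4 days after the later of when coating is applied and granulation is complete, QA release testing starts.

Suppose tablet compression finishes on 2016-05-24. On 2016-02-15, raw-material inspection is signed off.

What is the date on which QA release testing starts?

2016-06-25

Tablet compression finishes: May 24, 2016.
Coating is applied: May 24, 2016 + 28 days = Jun 21, 2016.
Raw-material inspection is signed off: Feb 15, 2016.
Blending begins: Feb 15, 2016 + 70 days = Apr 25, 2016.
Granulation is complete: Apr 25, 2016 + 26 days = May 21, 2016.
Both prerequisites met — coating is applied (Jun 21, 2016), granulation is complete (May 21, 2016); the later is Jun 21, 2016.
QA release testing starts: Jun 21, 2016 + 4 days = Jun 25, 2016.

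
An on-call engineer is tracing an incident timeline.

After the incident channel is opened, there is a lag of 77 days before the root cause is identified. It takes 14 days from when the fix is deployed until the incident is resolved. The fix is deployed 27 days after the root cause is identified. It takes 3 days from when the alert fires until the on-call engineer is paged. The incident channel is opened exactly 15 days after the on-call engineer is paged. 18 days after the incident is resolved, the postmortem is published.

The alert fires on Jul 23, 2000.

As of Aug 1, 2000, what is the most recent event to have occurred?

The alert fires: Jul 23, 2000.
The on-call engineer is paged: Jul 23, 2000 + 3 days = Jul 26, 2000.
The incident channel is opened: Jul 26, 2000 + 15 days = Aug 10, 2000.
The root cause is identified: Aug 10, 2000 + 77 days = Oct 26, 2000.
The fix is deployed: Oct 26, 2000 + 27 days = Nov 22, 2000.
The incident is resolved: Nov 22, 2000 + 14 days = Dec 6, 2000.
The postmortem is published: Dec 6, 2000 + 18 days = Dec 24, 2000.
Aug 1, 2000 falls between when the on-call engineer is paged (Jul 26, 2000) and when the incident channel is opened (Aug 10, 2000).

The on-call engineer is paged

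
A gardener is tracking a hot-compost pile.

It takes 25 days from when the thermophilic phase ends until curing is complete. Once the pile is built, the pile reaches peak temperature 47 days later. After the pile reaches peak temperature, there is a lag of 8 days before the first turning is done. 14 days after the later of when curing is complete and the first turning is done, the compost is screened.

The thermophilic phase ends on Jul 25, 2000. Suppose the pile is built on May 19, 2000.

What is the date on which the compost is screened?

The thermophilic phase ends: Jul 25, 2000.
Curing is complete: Jul 25, 2000 + 25 days = Aug 19, 2000.
The pile is built: May 19, 2000.
The pile reaches peak temperature: May 19, 2000 + 47 days = Jul 5, 2000.
The first turning is done: Jul 5, 2000 + 8 days = Jul 13, 2000.
Both prerequisites met — curing is complete (Aug 19, 2000), the first turning is done (Jul 13, 2000); the later is Aug 19, 2000.
The compost is screened: Aug 19, 2000 + 14 days = Sep 2, 2000.

Sep 2, 2000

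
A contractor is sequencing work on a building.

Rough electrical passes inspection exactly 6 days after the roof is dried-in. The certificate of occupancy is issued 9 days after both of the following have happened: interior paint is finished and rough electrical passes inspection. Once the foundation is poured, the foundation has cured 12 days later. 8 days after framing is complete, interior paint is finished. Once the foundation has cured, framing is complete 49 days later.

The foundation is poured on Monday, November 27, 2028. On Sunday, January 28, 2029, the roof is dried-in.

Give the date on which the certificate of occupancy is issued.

Tuesday, February 13, 2029

The foundation is poured: Nov 27, 2028.
The foundation has cured: Nov 27, 2028 + 12 days = Dec 9, 2028.
Framing is complete: Dec 9, 2028 + 49 days = Jan 27, 2029.
Interior paint is finished: Jan 27, 2029 + 8 days = Feb 4, 2029.
The roof is dried-in: Jan 28, 2029.
Rough electrical passes inspection: Jan 28, 2029 + 6 days = Feb 3, 2029.
Both prerequisites met — interior paint is finished (Feb 4, 2029), rough electrical passes inspection (Feb 3, 2029); the later is Feb 4, 2029.
The certificate of occupancy is issued: Feb 4, 2029 + 9 days = Feb 13, 2029.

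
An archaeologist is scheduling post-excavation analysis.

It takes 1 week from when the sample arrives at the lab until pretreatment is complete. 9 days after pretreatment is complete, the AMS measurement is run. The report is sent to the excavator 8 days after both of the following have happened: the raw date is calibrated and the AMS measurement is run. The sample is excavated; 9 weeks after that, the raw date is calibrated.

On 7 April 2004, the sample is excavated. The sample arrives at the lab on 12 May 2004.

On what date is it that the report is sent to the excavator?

17 June 2004

The sample is excavated: Apr 7, 2004.
The raw date is calibrated: Apr 7, 2004 + 9 weeks = Jun 9, 2004.
The sample arrives at the lab: May 12, 2004.
Pretreatment is complete: May 12, 2004 + 1 week = May 19, 2004.
The AMS measurement is run: May 19, 2004 + 9 days = May 28, 2004.
Both prerequisites met — the raw date is calibrated (Jun 9, 2004), the AMS measurement is run (May 28, 2004); the later is Jun 9, 2004.
The report is sent to the excavator: Jun 9, 2004 + 8 days = Jun 17, 2004.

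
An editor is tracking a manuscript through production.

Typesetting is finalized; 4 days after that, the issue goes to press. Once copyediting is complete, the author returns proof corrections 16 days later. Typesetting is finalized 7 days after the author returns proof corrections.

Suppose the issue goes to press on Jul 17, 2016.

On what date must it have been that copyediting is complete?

The issue goes to press: Jul 17, 2016.
Typesetting is finalized: Jul 17, 2016 − 4 days = Jul 13, 2016.
The author returns proof corrections: Jul 13, 2016 − 7 days = Jul 6, 2016.
Copyediting is complete: Jul 6, 2016 − 16 days = Jun 20, 2016.

Jun 20, 2016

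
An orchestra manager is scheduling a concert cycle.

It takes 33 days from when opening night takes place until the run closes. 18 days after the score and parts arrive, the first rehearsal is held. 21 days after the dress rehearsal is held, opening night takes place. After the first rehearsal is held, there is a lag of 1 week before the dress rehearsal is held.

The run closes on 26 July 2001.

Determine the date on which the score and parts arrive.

8 May 2001

The run closes: Jul 26, 2001.
Opening night takes place: Jul 26, 2001 − 33 days = Jun 23, 2001.
The dress rehearsal is held: Jun 23, 2001 − 21 days = Jun 2, 2001.
The first rehearsal is held: Jun 2, 2001 − 1 week = May 26, 2001.
The score and parts arrive: May 26, 2001 − 18 days = May 8, 2001.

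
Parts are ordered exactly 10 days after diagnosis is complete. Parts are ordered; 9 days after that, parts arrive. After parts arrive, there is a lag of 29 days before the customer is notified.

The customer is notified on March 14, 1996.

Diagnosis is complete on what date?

January 26, 1996

The customer is notified: Mar 14, 1996.
Parts arrive: Mar 14, 1996 − 29 days = Feb 14, 1996.
Parts are ordered: Feb 14, 1996 − 9 days = Feb 5, 1996.
Diagnosis is complete: Feb 5, 1996 − 10 days = Jan 26, 1996.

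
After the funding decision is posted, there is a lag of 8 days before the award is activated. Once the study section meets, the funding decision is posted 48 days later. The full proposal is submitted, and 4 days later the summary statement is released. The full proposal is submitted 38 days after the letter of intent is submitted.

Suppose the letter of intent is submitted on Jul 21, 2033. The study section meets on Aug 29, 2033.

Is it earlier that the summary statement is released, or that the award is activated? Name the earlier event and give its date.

The summary statement is released — Sep 1, 2033

The letter of intent is submitted: Jul 21, 2033.
The full proposal is submitted: Jul 21, 2033 + 38 days = Aug 28, 2033.
The summary statement is released: Aug 28, 2033 + 4 days = Sep 1, 2033.
The study section meets: Aug 29, 2033.
The funding decision is posted: Aug 29, 2033 + 48 days = Oct 16, 2033.
The award is activated: Oct 16, 2033 + 8 days = Oct 24, 2033.
Comparing: the summary statement is released on Sep 1, 2033 vs the award is activated on Oct 24, 2033. Earlier: the summary statement is released.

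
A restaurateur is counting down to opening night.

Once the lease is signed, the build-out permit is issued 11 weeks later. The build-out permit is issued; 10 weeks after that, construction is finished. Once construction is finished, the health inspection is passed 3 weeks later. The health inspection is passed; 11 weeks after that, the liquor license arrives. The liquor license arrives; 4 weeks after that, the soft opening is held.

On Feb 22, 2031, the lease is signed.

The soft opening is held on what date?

Nov 22, 2031

The lease is signed: Feb 22, 2031.
The build-out permit is issued: Feb 22, 2031 + 11 weeks = May 10, 2031.
Construction is finished: May 10, 2031 + 10 weeks = Jul 19, 2031.
The health inspection is passed: Jul 19, 2031 + 3 weeks = Aug 9, 2031.
The liquor license arrives: Aug 9, 2031 + 11 weeks = Oct 25, 2031.
The soft opening is held: Oct 25, 2031 + 4 weeks = Nov 22, 2031.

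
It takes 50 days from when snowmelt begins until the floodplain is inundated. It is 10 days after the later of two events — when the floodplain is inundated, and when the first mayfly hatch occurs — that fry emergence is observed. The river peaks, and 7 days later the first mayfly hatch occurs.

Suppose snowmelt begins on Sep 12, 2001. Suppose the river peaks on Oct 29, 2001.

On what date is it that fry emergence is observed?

Snowmelt begins: Sep 12, 2001.
The floodplain is inundated: Sep 12, 2001 + 50 days = Nov 1, 2001.
The river peaks: Oct 29, 2001.
The first mayfly hatch occurs: Oct 29, 2001 + 7 days = Nov 5, 2001.
Both prerequisites met — the floodplain is inundated (Nov 1, 2001), the first mayfly hatch occurs (Nov 5, 2001); the later is Nov 5, 2001.
Fry emergence is observed: Nov 5, 2001 + 10 days = Nov 15, 2001.

Nov 15, 2001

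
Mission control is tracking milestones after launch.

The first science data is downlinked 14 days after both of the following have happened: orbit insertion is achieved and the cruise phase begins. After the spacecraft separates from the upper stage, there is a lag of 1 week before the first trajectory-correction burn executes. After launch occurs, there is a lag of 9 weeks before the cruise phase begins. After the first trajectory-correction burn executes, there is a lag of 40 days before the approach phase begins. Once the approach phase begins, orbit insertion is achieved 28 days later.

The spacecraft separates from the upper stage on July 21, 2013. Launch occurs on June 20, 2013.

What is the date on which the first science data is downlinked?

The spacecraft separates from the upper stage: Jul 21, 2013.
The first trajectory-correction burn executes: Jul 21, 2013 + 1 week = Jul 28, 2013.
The approach phase begins: Jul 28, 2013 + 40 days = Sep 6, 2013.
Orbit insertion is achieved: Sep 6, 2013 + 28 days = Oct 4, 2013.
Launch occurs: Jun 20, 2013.
The cruise phase begins: Jun 20, 2013 + 9 weeks = Aug 22, 2013.
Both prerequisites met — orbit insertion is achieved (Oct 4, 2013), the cruise phase begins (Aug 22, 2013); the later is Oct 4, 2013.
The first science data is downlinked: Oct 4, 2013 + 14 days = Oct 18, 2013.

October 18, 2013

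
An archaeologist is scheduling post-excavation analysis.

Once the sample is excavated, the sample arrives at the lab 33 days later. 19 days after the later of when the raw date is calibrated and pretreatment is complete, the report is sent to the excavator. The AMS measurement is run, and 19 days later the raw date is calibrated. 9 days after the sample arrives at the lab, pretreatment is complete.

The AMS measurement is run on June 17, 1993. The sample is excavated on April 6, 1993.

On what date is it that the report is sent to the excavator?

The AMS measurement is run: Jun 17, 1993.
The raw date is calibrated: Jun 17, 1993 + 19 days = Jul 6, 1993.
The sample is excavated: Apr 6, 1993.
The sample arrives at the lab: Apr 6, 1993 + 33 days = May 9, 1993.
Pretreatment is complete: May 9, 1993 + 9 days = May 18, 1993.
Both prerequisites met — the raw date is calibrated (Jul 6, 1993), pretreatment is complete (May 18, 1993); the later is Jul 6, 1993.
The report is sent to the excavator: Jul 6, 1993 + 19 days = Jul 25, 1993.

July 25, 1993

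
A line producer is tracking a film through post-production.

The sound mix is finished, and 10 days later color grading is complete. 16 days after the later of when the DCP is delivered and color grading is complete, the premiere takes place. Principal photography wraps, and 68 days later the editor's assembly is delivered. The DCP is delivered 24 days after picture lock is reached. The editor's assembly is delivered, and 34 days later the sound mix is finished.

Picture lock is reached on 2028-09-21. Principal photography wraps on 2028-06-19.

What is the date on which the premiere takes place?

Picture lock is reached: Sep 21, 2028.
The DCP is delivered: Sep 21, 2028 + 24 days = Oct 15, 2028.
Principal photography wraps: Jun 19, 2028.
The editor's assembly is delivered: Jun 19, 2028 + 68 days = Aug 26, 2028.
The sound mix is finished: Aug 26, 2028 + 34 days = Sep 29, 2028.
Color grading is complete: Sep 29, 2028 + 10 days = Oct 9, 2028.
Both prerequisites met — the DCP is delivered (Oct 15, 2028), color grading is complete (Oct 9, 2028); the later is Oct 15, 2028.
The premiere takes place: Oct 15, 2028 + 16 days = Oct 31, 2028.

2028-10-31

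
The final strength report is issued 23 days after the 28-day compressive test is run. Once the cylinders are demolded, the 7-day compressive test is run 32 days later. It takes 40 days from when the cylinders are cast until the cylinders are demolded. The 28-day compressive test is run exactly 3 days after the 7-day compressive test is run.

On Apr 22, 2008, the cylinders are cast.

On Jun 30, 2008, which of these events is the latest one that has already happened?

The cylinders are cast: Apr 22, 2008.
The cylinders are demolded: Apr 22, 2008 + 40 days = Jun 1, 2008.
The 7-day compressive test is run: Jun 1, 2008 + 32 days = Jul 3, 2008.
The 28-day compressive test is run: Jul 3, 2008 + 3 days = Jul 6, 2008.
The final strength report is issued: Jul 6, 2008 + 23 days = Jul 29, 2008.
Jun 30, 2008 falls between when the cylinders are demolded (Jun 1, 2008) and when the 7-day compressive test is run (Jul 3, 2008).

The cylinders are demolded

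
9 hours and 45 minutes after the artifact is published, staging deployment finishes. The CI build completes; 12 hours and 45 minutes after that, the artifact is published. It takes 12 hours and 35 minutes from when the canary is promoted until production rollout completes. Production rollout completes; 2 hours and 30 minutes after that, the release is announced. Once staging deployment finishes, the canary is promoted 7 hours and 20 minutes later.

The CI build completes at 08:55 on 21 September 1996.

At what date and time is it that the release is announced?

The CI build completes: 08:55 Sep 21, 1996.
The artifact is published: 08:55 Sep 21, 1996 + 12h45m = 21:40 Sep 21, 1996.
Staging deployment finishes: 21:40 Sep 21, 1996 + 9h45m = 07:25 Sep 22, 1996.
The canary is promoted: 07:25 Sep 22, 1996 + 7h20m = 14:45 Sep 22, 1996.
Production rollout completes: 14:45 Sep 22, 1996 + 12h35m = 03:20 Sep 23, 1996.
The release is announced: 03:20 Sep 23, 1996 + 2h30m = 05:50 Sep 23, 1996.

05:50 on 23 September 1996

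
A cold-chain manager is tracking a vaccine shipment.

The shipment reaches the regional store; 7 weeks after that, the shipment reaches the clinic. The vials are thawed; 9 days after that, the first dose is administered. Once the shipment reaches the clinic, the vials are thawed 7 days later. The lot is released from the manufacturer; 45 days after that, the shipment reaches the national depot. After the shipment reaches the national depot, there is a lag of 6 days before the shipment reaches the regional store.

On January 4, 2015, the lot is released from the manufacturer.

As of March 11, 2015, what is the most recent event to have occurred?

The lot is released from the manufacturer: Jan 4, 2015.
The shipment reaches the national depot: Jan 4, 2015 + 45 days = Feb 18, 2015.
The shipment reaches the regional store: Feb 18, 2015 + 6 days = Feb 24, 2015.
The shipment reaches the clinic: Feb 24, 2015 + 7 weeks = Apr 14, 2015.
The vials are thawed: Apr 14, 2015 + 7 days = Apr 21, 2015.
The first dose is administered: Apr 21, 2015 + 9 days = Apr 30, 2015.
Mar 11, 2015 falls between when the shipment reaches the regional store (Feb 24, 2015) and when the shipment reaches the clinic (Apr 14, 2015).

The shipment reaches the regional store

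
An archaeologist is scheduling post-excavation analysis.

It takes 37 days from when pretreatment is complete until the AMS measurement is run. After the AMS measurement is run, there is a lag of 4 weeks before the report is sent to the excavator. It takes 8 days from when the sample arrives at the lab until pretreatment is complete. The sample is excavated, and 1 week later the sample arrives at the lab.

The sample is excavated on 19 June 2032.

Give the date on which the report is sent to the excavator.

The sample is excavated: Jun 19, 2032.
The sample arrives at the lab: Jun 19, 2032 + 1 week = Jun 26, 2032.
Pretreatment is complete: Jun 26, 2032 + 8 days = Jul 4, 2032.
The AMS measurement is run: Jul 4, 2032 + 37 days = Aug 10, 2032.
The report is sent to the excavator: Aug 10, 2032 + 4 weeks = Sep 7, 2032.

7 September 2032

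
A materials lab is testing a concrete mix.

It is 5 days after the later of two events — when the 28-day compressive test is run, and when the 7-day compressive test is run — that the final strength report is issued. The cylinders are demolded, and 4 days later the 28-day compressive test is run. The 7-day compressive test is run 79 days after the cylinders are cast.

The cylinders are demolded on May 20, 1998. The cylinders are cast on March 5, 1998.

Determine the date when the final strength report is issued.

The cylinders are demolded: May 20, 1998.
The 28-day compressive test is run: May 20, 1998 + 4 days = May 24, 1998.
The cylinders are cast: Mar 5, 1998.
The 7-day compressive test is run: Mar 5, 1998 + 79 days = May 23, 1998.
Both prerequisites met — the 28-day compressive test is run (May 24, 1998), the 7-day compressive test is run (May 23, 1998); the later is May 24, 1998.
The final strength report is issued: May 24, 1998 + 5 days = May 29, 1998.

May 29, 1998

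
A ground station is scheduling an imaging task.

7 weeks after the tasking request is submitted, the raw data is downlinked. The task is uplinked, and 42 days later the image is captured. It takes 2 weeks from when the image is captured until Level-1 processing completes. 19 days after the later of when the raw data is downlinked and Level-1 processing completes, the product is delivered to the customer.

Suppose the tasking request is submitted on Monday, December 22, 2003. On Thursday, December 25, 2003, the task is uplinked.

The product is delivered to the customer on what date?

Tuesday, March 9, 2004

The tasking request is submitted: Dec 22, 2003.
The raw data is downlinked: Dec 22, 2003 + 7 weeks = Feb 9, 2004.
The task is uplinked: Dec 25, 2003.
The image is captured: Dec 25, 2003 + 42 days = Feb 5, 2004.
Level-1 processing completes: Feb 5, 2004 + 2 weeks = Feb 19, 2004.
Both prerequisites met — the raw data is downlinked (Feb 9, 2004), Level-1 processing completes (Feb 19, 2004); the later is Feb 19, 2004.
The product is delivered to the customer: Feb 19, 2004 + 19 days = Mar 9, 2004.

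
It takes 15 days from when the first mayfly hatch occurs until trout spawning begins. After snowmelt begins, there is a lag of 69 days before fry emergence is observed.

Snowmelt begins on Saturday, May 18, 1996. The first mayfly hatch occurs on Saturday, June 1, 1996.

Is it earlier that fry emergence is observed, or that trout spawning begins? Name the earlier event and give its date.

Trout spawning begins — Sunday, June 16, 1996

Snowmelt begins: May 18, 1996.
Fry emergence is observed: May 18, 1996 + 69 days = Jul 26, 1996.
The first mayfly hatch occurs: Jun 1, 1996.
Trout spawning begins: Jun 1, 1996 + 15 days = Jun 16, 1996.
Comparing: fry emergence is observed on Jul 26, 1996 vs trout spawning begins on Jun 16, 1996. Earlier: trout spawning begins.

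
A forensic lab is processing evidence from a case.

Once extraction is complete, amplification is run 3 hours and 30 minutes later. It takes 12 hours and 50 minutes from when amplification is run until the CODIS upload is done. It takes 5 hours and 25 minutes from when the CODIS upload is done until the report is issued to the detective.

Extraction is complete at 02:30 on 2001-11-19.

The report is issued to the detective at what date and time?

00:15 on 2001-11-20

Extraction is complete: 02:30 Nov 19, 2001.
Amplification is run: 02:30 Nov 19, 2001 + 3h30m = 06:00 Nov 19, 2001.
The CODIS upload is done: 06:00 Nov 19, 2001 + 12h50m = 18:50 Nov 19, 2001.
The report is issued to the detective: 18:50 Nov 19, 2001 + 5h25m = 00:15 Nov 20, 2001.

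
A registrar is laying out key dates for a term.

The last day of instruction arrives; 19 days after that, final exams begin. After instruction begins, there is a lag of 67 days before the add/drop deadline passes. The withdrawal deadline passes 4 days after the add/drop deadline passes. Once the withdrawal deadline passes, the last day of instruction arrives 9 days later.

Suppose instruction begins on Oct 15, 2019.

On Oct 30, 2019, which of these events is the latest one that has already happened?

Instruction begins: Oct 15, 2019.
The add/drop deadline passes: Oct 15, 2019 + 67 days = Dec 21, 2019.
The withdrawal deadline passes: Dec 21, 2019 + 4 days = Dec 25, 2019.
The last day of instruction arrives: Dec 25, 2019 + 9 days = Jan 3, 2020.
Final exams begin: Jan 3, 2020 + 19 days = Jan 22, 2020.
Oct 30, 2019 falls between when instruction begins (Oct 15, 2019) and when the add/drop deadline passes (Dec 21, 2019).

Instruction begins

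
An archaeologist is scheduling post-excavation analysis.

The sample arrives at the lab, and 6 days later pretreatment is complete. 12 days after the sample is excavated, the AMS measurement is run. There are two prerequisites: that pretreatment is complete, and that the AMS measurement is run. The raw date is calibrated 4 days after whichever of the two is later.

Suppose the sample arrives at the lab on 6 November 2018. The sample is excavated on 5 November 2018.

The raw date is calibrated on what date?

21 November 2018

The sample arrives at the lab: Nov 6, 2018.
Pretreatment is complete: Nov 6, 2018 + 6 days = Nov 12, 2018.
The sample is excavated: Nov 5, 2018.
The AMS measurement is run: Nov 5, 2018 + 12 days = Nov 17, 2018.
Both prerequisites met — pretreatment is complete (Nov 12, 2018), the AMS measurement is run (Nov 17, 2018); the later is Nov 17, 2018.
The raw date is calibrated: Nov 17, 2018 + 4 days = Nov 21, 2018.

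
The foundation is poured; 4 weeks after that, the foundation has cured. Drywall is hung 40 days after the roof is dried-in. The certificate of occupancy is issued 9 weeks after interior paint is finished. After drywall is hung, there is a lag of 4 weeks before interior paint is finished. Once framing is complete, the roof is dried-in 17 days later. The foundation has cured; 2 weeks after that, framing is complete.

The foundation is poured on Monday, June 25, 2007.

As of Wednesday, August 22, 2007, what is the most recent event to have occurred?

Framing is complete

The foundation is poured: Jun 25, 2007.
The foundation has cured: Jun 25, 2007 + 4 weeks = Jul 23, 2007.
Framing is complete: Jul 23, 2007 + 2 weeks = Aug 6, 2007.
The roof is dried-in: Aug 6, 2007 + 17 days = Aug 23, 2007.
Drywall is hung: Aug 23, 2007 + 40 days = Oct 2, 2007.
Interior paint is finished: Oct 2, 2007 + 4 weeks = Oct 30, 2007.
The certificate of occupancy is issued: Oct 30, 2007 + 9 weeks = Jan 1, 2008.
Aug 22, 2007 falls between when framing is complete (Aug 6, 2007) and when the roof is dried-in (Aug 23, 2007).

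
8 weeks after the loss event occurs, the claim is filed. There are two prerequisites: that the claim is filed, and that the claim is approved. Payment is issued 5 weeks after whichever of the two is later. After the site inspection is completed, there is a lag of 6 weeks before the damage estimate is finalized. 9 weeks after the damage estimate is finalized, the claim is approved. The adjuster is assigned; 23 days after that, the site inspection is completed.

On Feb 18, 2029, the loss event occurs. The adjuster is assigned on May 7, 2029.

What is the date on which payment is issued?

Oct 17, 2029

The loss event occurs: Feb 18, 2029.
The claim is filed: Feb 18, 2029 + 8 weeks = Apr 15, 2029.
The adjuster is assigned: May 7, 2029.
The site inspection is completed: May 7, 2029 + 23 days = May 30, 2029.
The damage estimate is finalized: May 30, 2029 + 6 weeks = Jul 11, 2029.
The claim is approved: Jul 11, 2029 + 9 weeks = Sep 12, 2029.
Both prerequisites met — the claim is filed (Apr 15, 2029), the claim is approved (Sep 12, 2029); the later is Sep 12, 2029.
Payment is issued: Sep 12, 2029 + 5 weeks = Oct 17, 2029.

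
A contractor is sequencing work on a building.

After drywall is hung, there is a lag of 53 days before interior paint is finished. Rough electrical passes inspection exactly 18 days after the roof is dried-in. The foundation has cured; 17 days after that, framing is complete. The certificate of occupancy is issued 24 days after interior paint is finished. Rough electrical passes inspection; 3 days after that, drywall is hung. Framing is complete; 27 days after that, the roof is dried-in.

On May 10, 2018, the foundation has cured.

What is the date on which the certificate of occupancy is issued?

The foundation has cured: May 10, 2018.
Framing is complete: May 10, 2018 + 17 days = May 27, 2018.
The roof is dried-in: May 27, 2018 + 27 days = Jun 23, 2018.
Rough electrical passes inspection: Jun 23, 2018 + 18 days = Jul 11, 2018.
Drywall is hung: Jul 11, 2018 + 3 days = Jul 14, 2018.
Interior paint is finished: Jul 14, 2018 + 53 days = Sep 5, 2018.
The certificate of occupancy is issued: Sep 5, 2018 + 24 days = Sep 29, 2018.

September 29, 2018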